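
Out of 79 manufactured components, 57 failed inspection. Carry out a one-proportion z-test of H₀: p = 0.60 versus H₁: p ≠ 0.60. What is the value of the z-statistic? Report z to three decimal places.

z = 2.205

p̂ = 57/79 = 0.72152.
SE₀ = √(0.60·0.40/79) = 0.055118.
z = (0.72152 − 0.60)/0.055118 = 0.12152/0.055118 = 2.205.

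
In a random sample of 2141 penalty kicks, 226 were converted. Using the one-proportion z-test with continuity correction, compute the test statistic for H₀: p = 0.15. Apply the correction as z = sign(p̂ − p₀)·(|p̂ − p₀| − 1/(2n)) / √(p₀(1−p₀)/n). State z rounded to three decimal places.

z = -5.729

p̂ = 226/2141 = 0.10556. p̂ − p₀ = -0.044442.
Continuity correction 1/(2n) = 1/4282 = 0.000234.
Corrected numerator: |-0.044442| − 0.000234 = 0.044208.
Under H₀, SE = √(p₀(1−p₀)/n) = √(0.15·0.85/2141) = √0.000059552 = 0.007717.
z = −0.044208/0.007717 = -5.729.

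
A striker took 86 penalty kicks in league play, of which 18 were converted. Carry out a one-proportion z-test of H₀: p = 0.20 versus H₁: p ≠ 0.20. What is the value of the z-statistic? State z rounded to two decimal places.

The sample proportion is 18/86 = 0.20930.
Null standard error: √(0.20·0.80/86) = √0.001860465 = 0.043133.
z = (0.20930 − 0.20)/0.043133 = 0.00930/0.043133 = 0.22.

z = 0.22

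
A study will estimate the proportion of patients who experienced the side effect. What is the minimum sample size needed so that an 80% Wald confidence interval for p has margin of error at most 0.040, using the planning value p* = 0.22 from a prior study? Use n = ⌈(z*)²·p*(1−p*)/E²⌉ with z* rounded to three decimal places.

For 80% confidence, z* = 1.282.
p*(1−p*) = 0.22·0.78 = 0.1716.
(z*)²·p*(1−p*)/E² = 1.643524·0.1716/0.001600 = 176.268.
⌈176.268⌉ = 177.

n = 177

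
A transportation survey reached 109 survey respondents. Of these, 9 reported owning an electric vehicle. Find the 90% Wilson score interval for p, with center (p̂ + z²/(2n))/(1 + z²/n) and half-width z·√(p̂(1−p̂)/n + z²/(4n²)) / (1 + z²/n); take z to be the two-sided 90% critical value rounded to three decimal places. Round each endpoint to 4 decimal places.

(0.0487, 0.1367)

p̂ = 9/109 = 0.08257; z = 1.645, so z² = 2.706025.
Denominator 1 + z²/n = 1 + 2.706025/109 = 1.024826.
Adjusted center: (0.08257 + z²/(2n))/1.024826 = 0.09268.
Radicand: p̂(1−p̂)/n + z²/(4n²) = 0.000694965 + 0.000056940 = 0.000751905.
Half-width = 1.645·√0.000751905/1.024826 = 0.04401.
So the interval runs from 0.0487 to 0.1367.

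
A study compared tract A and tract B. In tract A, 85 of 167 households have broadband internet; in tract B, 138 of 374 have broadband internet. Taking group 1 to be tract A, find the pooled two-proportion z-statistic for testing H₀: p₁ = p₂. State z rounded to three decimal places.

z = 3.056

p̂₁ = 85/167 = 0.50898, p̂₂ = 138/374 = 0.36898.
Pooled p̂ = (85+138)/(167+374) = 223/541 = 0.41220.
Pooled SE = √[0.2422911·0.00866182] ≈ 0.045811.
z = (p̂₁ − p̂₂)/SE = (0.50898 − 0.36898)/0.045811 = 0.14000/0.045811 = 3.056.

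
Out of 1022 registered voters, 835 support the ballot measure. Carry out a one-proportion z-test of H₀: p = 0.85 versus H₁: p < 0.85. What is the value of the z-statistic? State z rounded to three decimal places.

z = -2.952

Sample proportion p̂ = 835/1022 = 0.81703.
Under H₀, SE = √(p₀(1−p₀)/n) = √(0.85·0.15/1022) = √0.000124755 = 0.011169.
z = (p̂ − p₀)/SE = (0.81703 − 0.85)/0.011169 = -2.952.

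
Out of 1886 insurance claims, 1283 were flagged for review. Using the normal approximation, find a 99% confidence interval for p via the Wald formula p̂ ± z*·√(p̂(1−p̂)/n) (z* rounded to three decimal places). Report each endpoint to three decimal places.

(0.653, 0.708)

p̂ = 1283/1886 = 0.68028.
SE(p̂) = √(0.68028·0.31972/1886) = 0.010739.
For 99% confidence, z* = 2.576.
Margin = 2.576·0.010739 = 0.02766.
CI: 0.68028 ± 0.02766 = (0.653, 0.708).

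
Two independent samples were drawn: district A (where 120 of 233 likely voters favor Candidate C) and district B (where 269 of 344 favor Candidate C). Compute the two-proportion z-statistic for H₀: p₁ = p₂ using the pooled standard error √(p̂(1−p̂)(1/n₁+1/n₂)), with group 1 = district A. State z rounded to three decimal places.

z = -6.713

p̂₁ = 120/233 = 0.51502, p̂₂ = 269/344 = 0.78198.
Pooled p̂ = (120+269)/(233+344) = 389/577 = 0.67418.
Pooled SE = √[0.2196625·0.00719882] ≈ 0.039766.
z = -0.26696/0.039766 = -6.713.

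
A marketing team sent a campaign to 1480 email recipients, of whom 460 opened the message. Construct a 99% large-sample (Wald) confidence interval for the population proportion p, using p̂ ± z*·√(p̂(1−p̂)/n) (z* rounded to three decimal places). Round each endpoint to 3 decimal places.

p̂ = 460/1480 = 0.31081.
SE = √(p̂(1−p̂)/n) = √(0.214207/1480) = 0.012031.
For 99% confidence, z* = 2.576.
Margin = 2.576·0.012031 = 0.03099.
Interval: 0.31081 ± 0.03099 → (0.280, 0.342).

(0.280, 0.342)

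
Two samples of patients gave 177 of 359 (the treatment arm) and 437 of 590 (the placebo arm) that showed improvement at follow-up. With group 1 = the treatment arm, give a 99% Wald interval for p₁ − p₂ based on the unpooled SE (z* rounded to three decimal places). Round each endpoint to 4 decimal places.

(-0.3300, -0.1653)

p̂₁ = 0.49304, p̂₂ = 0.74068, so the observed difference is -0.24764.
SE = √(0.000696244 + 0.000325549) = √0.001021793 = 0.031965.
For 99% confidence, z* = 2.576. Margin of error = 0.08234.
CI: -0.24764 ± 0.08234 = (-0.3300, -0.1653).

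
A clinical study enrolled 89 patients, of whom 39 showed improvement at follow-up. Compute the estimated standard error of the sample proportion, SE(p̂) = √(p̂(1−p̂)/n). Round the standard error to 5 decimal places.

SE = 0.05259

Sample proportion p̂ = 39/89 = 0.43820.
p̂(1−p̂) = 0.246181.
SE = √(0.246181/89) = √0.002766079 = 0.05259.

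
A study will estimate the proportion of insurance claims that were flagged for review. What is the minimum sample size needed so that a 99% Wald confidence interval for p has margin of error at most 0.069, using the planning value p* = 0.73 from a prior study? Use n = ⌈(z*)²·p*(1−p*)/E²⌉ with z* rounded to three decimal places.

The 99% critical value is z* = 2.576.
p*(1−p*) = 0.73·0.27 = 0.1971.
(z*)²·p*(1−p*)/E² = 6.635776·0.1971/0.004761 = 274.714.
⌈274.714⌉ = 275.

n = 275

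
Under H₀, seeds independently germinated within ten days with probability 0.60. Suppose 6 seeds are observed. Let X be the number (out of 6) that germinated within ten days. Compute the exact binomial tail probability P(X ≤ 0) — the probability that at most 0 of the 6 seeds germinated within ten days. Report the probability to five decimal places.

P = 0.00410

X ~ Binomial(n=6, p=0.60).
P(X ≤ 0) = C(6,0)·0.60^0·0.40^6.
= 0.004096 = 0.00410.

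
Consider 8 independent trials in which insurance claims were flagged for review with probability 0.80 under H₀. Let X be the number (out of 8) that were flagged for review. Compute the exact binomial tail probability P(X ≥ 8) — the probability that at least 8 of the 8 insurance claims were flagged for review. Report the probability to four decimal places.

P = 0.1678

X is binomial with n = 8 and p = 0.80.
P(X ≥ 8) = C(8,8)·0.80^8·0.20^0.
= 0.167772 = 0.1678.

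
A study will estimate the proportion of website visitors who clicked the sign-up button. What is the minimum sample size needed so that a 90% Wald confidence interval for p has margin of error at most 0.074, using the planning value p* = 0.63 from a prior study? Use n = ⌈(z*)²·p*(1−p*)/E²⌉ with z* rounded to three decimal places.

n = 116

z* = 1.645 at the 90% level.
p*(1−p*) = 0.63·0.37 = 0.2331.
Required n before rounding: 2.706025 × 0.2331 / 0.074² = 115.189.
⌈115.189⌉ = 116.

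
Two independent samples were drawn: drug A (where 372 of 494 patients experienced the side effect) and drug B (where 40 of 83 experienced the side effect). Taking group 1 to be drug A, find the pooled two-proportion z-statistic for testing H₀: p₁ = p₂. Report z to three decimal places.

z = 5.058

p̂₁ = 372/494 = 0.75304, p̂₂ = 40/83 = 0.48193.
Pooling: p̂ = 412/577 = 0.71404.
Pooled SE = √[0.2041877·0.01407248] ≈ 0.053604.
z = 0.27111/0.053604 = 5.058.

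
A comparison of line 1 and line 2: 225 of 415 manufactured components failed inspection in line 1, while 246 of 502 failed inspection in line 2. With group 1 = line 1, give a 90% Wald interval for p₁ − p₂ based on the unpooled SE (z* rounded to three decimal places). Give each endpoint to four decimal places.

p̂₁ = 225/415 = 0.54217, p̂₂ = 246/502 = 0.49004; p̂₁ − p̂₂ = 0.05213.
Unpooled SE = √(p̂₁(1−p̂₁)/n₁ + p̂₂(1−p̂₂)/n₂) = √(0.000598125 + 0.000497810) = 0.033105.
z* = 1.645 at the 90% level. Margin of error = 0.05446.
So the interval runs from -0.0023 to 0.1066.

(-0.0023, 0.1066)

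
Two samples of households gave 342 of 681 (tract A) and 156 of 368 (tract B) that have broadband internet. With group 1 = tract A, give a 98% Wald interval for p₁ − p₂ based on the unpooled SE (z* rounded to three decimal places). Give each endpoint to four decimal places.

(0.0036, 0.1530)

p̂₁ = 342/681 = 0.50220, p̂₂ = 156/368 = 0.42391; p̂₁ − p̂₂ = 0.07829.
Unpooled SE = √(p̂₁(1−p̂₁)/n₁ + p̂₂(1−p̂₂)/n₂) = √(0.000367100 + 0.000663616) = 0.032105.
z* = 2.326 at the 98% level. Margin = 2.326·0.032105 = 0.07468.
CI: 0.07829 ± 0.07468 = (0.0036, 0.1530).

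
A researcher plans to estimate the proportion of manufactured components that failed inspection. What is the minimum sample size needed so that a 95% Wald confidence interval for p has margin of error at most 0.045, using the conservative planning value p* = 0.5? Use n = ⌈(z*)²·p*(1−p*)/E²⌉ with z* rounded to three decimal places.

z* = 1.960 at the 95% level.
p*(1−p*) = 0.2500.
(z*)²·p*(1−p*)/E² = 3.841600·0.2500/0.002025 = 474.272.
⌈474.272⌉ = 475.

n = 475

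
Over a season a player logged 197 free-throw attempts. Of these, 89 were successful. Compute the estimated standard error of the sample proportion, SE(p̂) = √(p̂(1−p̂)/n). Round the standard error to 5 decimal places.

p̂ = 89/197 = 0.45178.
p̂(1−p̂) = 0.247675.
SE = √(0.247675/197) = √0.001257234 = 0.03546.

SE = 0.03546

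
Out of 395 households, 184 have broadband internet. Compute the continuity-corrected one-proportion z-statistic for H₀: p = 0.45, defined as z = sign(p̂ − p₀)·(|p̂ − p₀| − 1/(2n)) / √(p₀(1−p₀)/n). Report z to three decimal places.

z = 0.582

With x = 184 successes in n = 395, p̂ = 0.46582. p̂ − p₀ = 0.015823.
Continuity correction 1/(2n) = 1/790 = 0.001266.
Corrected numerator: |0.015823| − 0.001266 = 0.014557.
Null standard error: √(0.45·0.55/395) = √0.000626582 = 0.025032.
z = +0.014557/0.025032 = 0.582.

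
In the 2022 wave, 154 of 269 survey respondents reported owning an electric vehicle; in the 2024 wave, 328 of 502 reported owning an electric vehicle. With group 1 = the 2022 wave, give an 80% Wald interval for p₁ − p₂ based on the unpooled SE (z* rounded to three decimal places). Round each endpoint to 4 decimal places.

p̂₁ = 0.57249, p̂₂ = 0.65339, so the observed difference is -0.08090.
Unpooled SE = √(p̂₁(1−p̂₁)/n₁ + p̂₂(1−p̂₂)/n₂) = √(0.000909833 + 0.000451141) = 0.036891.
z* = 1.282 at the 80% level. Margin = 1.282·0.036891 = 0.04729.
So the interval runs from -0.1282 to -0.0336.

(-0.1282, -0.0336)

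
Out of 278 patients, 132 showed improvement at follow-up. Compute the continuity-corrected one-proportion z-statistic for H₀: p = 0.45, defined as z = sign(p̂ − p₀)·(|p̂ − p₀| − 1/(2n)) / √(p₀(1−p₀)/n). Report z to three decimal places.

p̂ = 132/278 = 0.47482. p̂ − p₀ = 0.024820.
Continuity correction 1/(2n) = 1/556 = 0.001799.
Corrected numerator: |0.024820| − 0.001799 = 0.023021.
SE₀ = √(0.45·0.55/278) = 0.029838.
z = (+)0.023021/0.029838 = 0.772.

z = 0.772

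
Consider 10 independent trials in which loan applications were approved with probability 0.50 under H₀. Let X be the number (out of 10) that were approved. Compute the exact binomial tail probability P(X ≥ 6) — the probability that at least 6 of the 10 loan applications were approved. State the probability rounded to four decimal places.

X is binomial with n = 10 and p = 0.50.
P(X ≥ 6) = Σ_{j=6}^{10} C(10,j)·0.50^j·0.50^{10−j}.
= 0.205078 + 0.117188 + 0.043945 + 0.009766 + 0.000977 = 0.3770.

P = 0.3770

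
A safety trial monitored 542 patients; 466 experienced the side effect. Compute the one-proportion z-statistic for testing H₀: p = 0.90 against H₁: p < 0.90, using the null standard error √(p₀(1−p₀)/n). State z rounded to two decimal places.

Sample proportion p̂ = 466/542 = 0.85978.
Null standard error: √(0.90·0.10/542) = √0.000166052 = 0.012886.
z = (0.85978 − 0.90)/0.012886 = -0.04022/0.012886 = -3.12.

z = -3.12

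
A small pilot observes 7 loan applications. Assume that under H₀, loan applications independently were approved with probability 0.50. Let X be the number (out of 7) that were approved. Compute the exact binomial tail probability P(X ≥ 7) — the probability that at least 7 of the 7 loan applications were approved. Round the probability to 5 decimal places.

P = 0.00781

X ~ Binomial(n=7, p=0.50).
P(X ≥ 7) = C(7,7)·0.50^7·0.50^0.
= 0.007812 = 0.00781.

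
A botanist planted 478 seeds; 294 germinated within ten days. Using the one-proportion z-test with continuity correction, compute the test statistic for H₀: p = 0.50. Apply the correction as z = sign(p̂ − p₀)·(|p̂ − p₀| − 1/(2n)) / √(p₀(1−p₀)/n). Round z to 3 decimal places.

z = 4.986

The sample proportion is 294/478 = 0.61506. p̂ − p₀ = 0.115063.
1/(2n) = 0.001046.
Corrected numerator: |0.115063| − 0.001046 = 0.114017.
Null standard error: √(0.50·0.50/478) = √0.000523013 = 0.022869.
z = +0.114017/0.022869 = 4.986.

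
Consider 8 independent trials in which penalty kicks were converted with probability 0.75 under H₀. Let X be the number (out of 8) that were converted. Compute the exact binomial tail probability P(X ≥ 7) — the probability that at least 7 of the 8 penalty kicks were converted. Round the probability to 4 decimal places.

X ~ Binomial(n=8, p=0.75).
P(X ≥ 7) = C(8,7)·0.75^7·0.25^1 + C(8,8)·0.75^8·0.25^0.
= 0.266968 + 0.100113 = 0.3671.

P = 0.3671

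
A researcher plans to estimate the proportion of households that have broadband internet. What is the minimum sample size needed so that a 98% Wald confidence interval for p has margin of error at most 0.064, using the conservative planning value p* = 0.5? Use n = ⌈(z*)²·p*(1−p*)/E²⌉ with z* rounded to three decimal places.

n = 331

z* = 2.326 at the 98% level.
p*(1−p*) = 0.2500.
Required n before rounding: 5.410276 × 0.2500 / 0.064² = 330.217.
Rounding up, n = 331.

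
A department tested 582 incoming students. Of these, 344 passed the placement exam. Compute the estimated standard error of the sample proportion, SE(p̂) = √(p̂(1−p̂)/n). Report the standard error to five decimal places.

p̂ = 344/582 = 0.59107.
p̂(1−p̂) = 0.241706.
SE = √(0.241706/582) = √0.000415302 = 0.02038.

SE = 0.02038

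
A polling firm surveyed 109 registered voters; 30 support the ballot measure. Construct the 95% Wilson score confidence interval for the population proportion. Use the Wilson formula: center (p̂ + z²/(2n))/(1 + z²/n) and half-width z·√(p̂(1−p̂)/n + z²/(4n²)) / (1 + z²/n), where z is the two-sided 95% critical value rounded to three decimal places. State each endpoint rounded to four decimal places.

(0.2001, 0.3656)

p̂ = 30/109 = 0.27523; z = 1.960, so z² = 3.841600.
Denominator 1 + z²/n = 1 + 3.841600/109 = 1.035244.
Center = (0.27523 + 0.017622)/1.035244 = 0.28288.
Radicand: p̂(1−p̂)/n + z²/(4n²) = 0.001830075 + 0.000080835 = 0.001910910.
Half-width = 1.960·√0.001910910/1.035244 = 0.08276.
So the interval runs from 0.2001 to 0.3656.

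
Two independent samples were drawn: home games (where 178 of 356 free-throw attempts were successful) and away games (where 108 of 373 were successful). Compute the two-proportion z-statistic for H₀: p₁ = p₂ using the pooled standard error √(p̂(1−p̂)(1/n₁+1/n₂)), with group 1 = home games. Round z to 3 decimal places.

Sample proportions: p̂₁ = 178/356 = 0.50000 and p̂₂ = 108/373 = 0.28954.
Pooled p̂ = (178+108)/(356+373) = 286/729 = 0.39232.
Pooled SE = √[0.2384046·0.00548995] ≈ 0.036178.
z = 0.21046/0.036178 = 5.817.

z = 5.817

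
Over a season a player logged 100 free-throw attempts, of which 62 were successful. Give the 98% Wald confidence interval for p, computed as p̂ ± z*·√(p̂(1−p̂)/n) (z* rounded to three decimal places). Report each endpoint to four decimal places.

(0.5071, 0.7329)

The sample proportion is 62/100 = 0.62000.
Standard error of p̂: √(0.235600/100) = √0.002356000 = 0.048539.
For 98% confidence, z* = 2.326.
Margin = 2.326·0.048539 = 0.11290.
Interval: 0.62000 ± 0.11290 → (0.5071, 0.7329).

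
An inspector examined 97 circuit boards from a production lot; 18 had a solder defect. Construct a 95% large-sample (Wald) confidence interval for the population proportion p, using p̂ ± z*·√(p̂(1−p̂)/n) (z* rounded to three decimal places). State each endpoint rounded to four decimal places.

(0.1082, 0.2629)

p̂ = 18/97 = 0.18557.
Standard error of p̂: √(0.151132/97) = √0.001558061 = 0.039472.
The 95% critical value is z* = 1.960.
Margin of error: 1.960 × 0.039472 = 0.07737.
So the interval runs from 0.1082 to 0.2629.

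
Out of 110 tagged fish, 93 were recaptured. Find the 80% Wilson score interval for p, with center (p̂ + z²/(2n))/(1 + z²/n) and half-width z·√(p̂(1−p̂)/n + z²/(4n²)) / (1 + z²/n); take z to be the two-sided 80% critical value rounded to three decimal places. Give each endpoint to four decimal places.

(0.7962, 0.8845)

p̂ = 93/110 = 0.84545; z = 1.282, so z² = 1.643524.
Denominator 1 + z²/n = 1 + 1.643524/110 = 1.014941.
Center = (0.84545 + 0.007471)/1.014941 = 0.84037.
Radicand: p̂(1−p̂)/n + z²/(4n²) = 0.001187829 + 0.000033957 = 0.001221786.
Half-width = 1.282·√0.001221786/1.014941 = 0.04415.
CI: 0.84037 ± 0.04415 = (0.7962, 0.8845).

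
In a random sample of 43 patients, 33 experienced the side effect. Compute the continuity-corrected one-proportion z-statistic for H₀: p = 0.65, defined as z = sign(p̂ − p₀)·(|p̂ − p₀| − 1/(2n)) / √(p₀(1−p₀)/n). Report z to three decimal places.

p̂ = 33/43 = 0.76744. p̂ − p₀ = 0.117442.
1/(2n) = 0.011628.
Corrected numerator: |0.117442| − 0.011628 = 0.105814.
Under H₀, SE = √(p₀(1−p₀)/n) = √(0.65·0.35/43) = √0.005290698 = 0.072737.
z = (+)0.105814/0.072737 = 1.455.

z = 1.455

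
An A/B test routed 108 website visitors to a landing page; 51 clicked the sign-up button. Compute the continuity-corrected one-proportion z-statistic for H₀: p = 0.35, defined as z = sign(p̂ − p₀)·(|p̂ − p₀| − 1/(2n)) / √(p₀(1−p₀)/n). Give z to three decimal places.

z = 2.562

Sample proportion p̂ = 51/108 = 0.47222. p̂ − p₀ = 0.122222.
1/(2n) = 0.004630.
Corrected numerator: |0.122222| − 0.004630 = 0.117592.
Under H₀, SE = √(p₀(1−p₀)/n) = √(0.35·0.65/108) = √0.002106481 = 0.045896.
z = (+)0.117592/0.045896 = 2.562.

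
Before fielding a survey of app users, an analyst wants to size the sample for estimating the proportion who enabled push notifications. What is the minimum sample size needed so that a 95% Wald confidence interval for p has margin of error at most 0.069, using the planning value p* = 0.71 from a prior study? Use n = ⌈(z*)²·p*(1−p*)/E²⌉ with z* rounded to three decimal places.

The 95% critical value is z* = 1.960.
p*(1−p*) = 0.2059.
(z*)²·p*(1−p*)/E² = 3.841600·0.2059/0.004761 = 166.139.
⌈166.139⌉ = 167.

n = 167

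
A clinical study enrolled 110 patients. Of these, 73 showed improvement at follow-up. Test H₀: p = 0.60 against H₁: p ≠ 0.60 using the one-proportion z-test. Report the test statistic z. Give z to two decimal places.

The sample proportion is 73/110 = 0.66364.
Null standard error: √(0.60·0.40/110) = √0.002181818 = 0.046710.
z = (p̂ − p₀)/SE = (0.66364 − 0.60)/0.046710 = 1.36.

z = 1.36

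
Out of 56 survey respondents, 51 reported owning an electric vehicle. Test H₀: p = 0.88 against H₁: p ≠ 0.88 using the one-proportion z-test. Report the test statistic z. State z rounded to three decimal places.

With x = 51 successes in n = 56, p̂ = 0.91071.
SE₀ = √(0.88·0.12/56) = 0.043425.
Test statistic: z = 0.03071/0.043425 = 0.707.

z = 0.707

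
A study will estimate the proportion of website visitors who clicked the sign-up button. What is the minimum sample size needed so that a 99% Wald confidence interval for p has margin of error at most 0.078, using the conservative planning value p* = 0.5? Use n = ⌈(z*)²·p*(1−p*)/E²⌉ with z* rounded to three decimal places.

n = 273

For 99% confidence, z* = 2.576.
p*(1−p*) = 0.50·0.50 = 0.2500.
Required n before rounding: 6.635776 × 0.2500 / 0.078² = 272.673.
Rounding up, n = 273.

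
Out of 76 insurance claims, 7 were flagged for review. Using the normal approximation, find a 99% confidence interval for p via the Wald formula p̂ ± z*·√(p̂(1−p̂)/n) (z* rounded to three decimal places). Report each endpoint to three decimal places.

With x = 7 successes in n = 76, p̂ = 0.09211.
SE(p̂) = √(0.09211·0.90789/76) = 0.033171.
The 99% critical value is z* = 2.576.
Margin of error: 2.576 × 0.033171 = 0.08545.
So the interval runs from 0.007 to 0.178.

(0.007, 0.178)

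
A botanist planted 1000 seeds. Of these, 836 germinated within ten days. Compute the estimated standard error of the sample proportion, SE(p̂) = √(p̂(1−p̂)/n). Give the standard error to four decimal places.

SE = 0.0117

With x = 836 successes in n = 1000, p̂ = 0.83600.
p̂(1−p̂) = 0.83600·0.16400 = 0.137104.
Dividing by n and taking the root: √0.000137104 = 0.0117.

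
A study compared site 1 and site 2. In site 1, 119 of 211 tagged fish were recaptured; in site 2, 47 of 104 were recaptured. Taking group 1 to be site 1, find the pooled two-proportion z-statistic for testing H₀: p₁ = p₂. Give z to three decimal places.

z = 1.873

p̂₁ = 119/211 = 0.56398, p̂₂ = 47/104 = 0.45192.
Pooling: p̂ = 166/315 = 0.52698.
Pooled SE = √[0.2492719·0.01435472] ≈ 0.059818.
z = (p̂₁ − p̂₂)/SE = (0.56398 − 0.45192)/0.059818 = 0.11206/0.059818 = 1.873.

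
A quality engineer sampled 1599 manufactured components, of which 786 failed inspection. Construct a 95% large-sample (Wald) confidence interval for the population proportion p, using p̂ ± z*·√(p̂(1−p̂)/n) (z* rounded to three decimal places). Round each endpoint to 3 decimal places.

(0.467, 0.516)

The sample proportion is 786/1599 = 0.49156.
SE(p̂) = √(0.49156·0.50844/1599) = 0.012502.
The 95% critical value is z* = 1.960.
Margin = 1.960·0.012502 = 0.02450.
Interval: 0.49156 ± 0.02450 → (0.467, 0.516).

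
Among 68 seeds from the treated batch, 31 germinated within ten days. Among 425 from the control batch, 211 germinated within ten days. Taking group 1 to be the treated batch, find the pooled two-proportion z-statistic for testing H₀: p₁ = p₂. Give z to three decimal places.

z = -0.622

p̂₁ = 31/68 = 0.45588, p̂₂ = 211/425 = 0.49647.
Pooled p̂ = (31+211)/(68+425) = 242/493 = 0.49087.
Pooled SE = √[0.2499167·0.01705882] ≈ 0.065294.
z = -0.04059/0.065294 = -0.622.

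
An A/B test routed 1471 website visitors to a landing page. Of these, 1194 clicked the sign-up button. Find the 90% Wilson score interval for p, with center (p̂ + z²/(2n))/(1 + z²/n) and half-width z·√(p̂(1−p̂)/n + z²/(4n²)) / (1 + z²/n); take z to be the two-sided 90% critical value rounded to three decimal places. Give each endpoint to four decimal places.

Here p̂ = 1194/1471 = 0.81169 and z = 1.645 (z² = 2.706025).
Denominator 1 + z²/n = 1 + 2.706025/1471 = 1.001840.
Center = (0.81169 + 0.000920)/1.001840 = 0.81112.
Radicand: p̂(1−p̂)/n + z²/(4n²) = 0.000103907 + 0.000000313 = 0.000104220.
Half-width = z·√(radicand)/denom = 1.645·0.010209/1.001840 = 0.01676.
CI: 0.81112 ± 0.01676 = (0.7944, 0.8279).

(0.7944, 0.8279)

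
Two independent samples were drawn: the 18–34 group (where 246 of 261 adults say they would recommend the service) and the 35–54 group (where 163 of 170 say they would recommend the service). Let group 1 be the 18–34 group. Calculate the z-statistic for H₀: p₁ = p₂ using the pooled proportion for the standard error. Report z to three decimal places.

z = -0.751

p̂₁ = 246/261 = 0.94253, p̂₂ = 163/170 = 0.95882.
Pooling: p̂ = 409/431 = 0.94896.
SE = √[p̂(1−p̂)(1/n₁+1/n₂)] = √[0.94896·0.05104·(1/261+1/170)] ≈ 0.021692.
z = (p̂₁ − p̂₂)/SE = (0.94253 − 0.95882)/0.021692 = -0.01629/0.021692 = -0.751.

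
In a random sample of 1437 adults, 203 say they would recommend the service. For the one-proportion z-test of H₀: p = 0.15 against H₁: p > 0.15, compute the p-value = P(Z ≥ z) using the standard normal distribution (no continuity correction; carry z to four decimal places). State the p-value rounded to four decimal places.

The sample proportion is 203/1437 = 0.14127.
Under H₀, SE = √(p₀(1−p₀)/n) = √(0.15·0.85/1437) = √0.000088727 = 0.009419.
z = (p̂ − p₀)/SE = (203/1437 − 0.15)/0.009419 ≈ -0.9272.
p-value = P(Z ≥ z) with z = -0.9272 → 0.8231.

p-value = 0.8231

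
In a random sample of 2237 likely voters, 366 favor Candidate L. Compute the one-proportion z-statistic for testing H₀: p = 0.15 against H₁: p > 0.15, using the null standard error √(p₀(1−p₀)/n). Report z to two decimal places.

Sample proportion p̂ = 366/2237 = 0.16361.
Under H₀, SE = √(p₀(1−p₀)/n) = √(0.15·0.85/2237) = √0.000056996 = 0.007550.
z = (0.16361 − 0.15)/0.007550 = 0.01361/0.007550 = 1.80.

z = 1.80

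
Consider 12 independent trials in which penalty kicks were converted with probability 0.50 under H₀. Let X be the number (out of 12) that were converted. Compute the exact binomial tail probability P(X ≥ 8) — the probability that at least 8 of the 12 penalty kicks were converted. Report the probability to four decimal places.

P = 0.1938

X is binomial with n = 12 and p = 0.50.
P(X ≥ 8) = Σ_{j=8}^{12} C(12,j)·0.50^j·0.50^{12−j}.
= 0.120850 + 0.053711 + 0.016113 + 0.002930 + 0.000244 = 0.1938.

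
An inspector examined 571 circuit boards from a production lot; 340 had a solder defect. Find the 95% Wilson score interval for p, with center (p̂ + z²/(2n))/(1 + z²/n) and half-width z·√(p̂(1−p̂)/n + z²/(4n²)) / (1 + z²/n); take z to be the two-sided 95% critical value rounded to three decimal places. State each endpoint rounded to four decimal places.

(0.5547, 0.6349)

Here p̂ = 340/571 = 0.59545 and z = 1.960 (z² = 3.841600).
1 + z²/n = 1.006728.
Center = (0.59545 + 0.003364)/1.006728 = 0.59481.
Radicand: p̂(1−p̂)/n + z²/(4n²) = 0.000421874 + 0.000002946 = 0.000424820.
Half-width = z·√(radicand)/denom = 1.960·0.020611/1.006728 = 0.04013.
Interval: 0.59481 ± 0.04013 → (0.5547, 0.6349).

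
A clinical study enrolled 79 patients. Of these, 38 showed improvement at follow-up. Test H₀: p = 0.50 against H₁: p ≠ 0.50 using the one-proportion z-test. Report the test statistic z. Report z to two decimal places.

With x = 38 successes in n = 79, p̂ = 0.48101.
Under H₀, SE = √(p₀(1−p₀)/n) = √(0.50·0.50/79) = √0.003164557 = 0.056254.
z = (0.48101 − 0.50)/0.056254 = -0.01899/0.056254 = -0.34.

z = -0.34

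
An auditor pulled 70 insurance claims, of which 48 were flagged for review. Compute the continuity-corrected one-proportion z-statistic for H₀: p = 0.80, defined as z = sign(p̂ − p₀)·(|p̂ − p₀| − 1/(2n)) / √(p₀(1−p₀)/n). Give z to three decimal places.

p̂ = 48/70 = 0.68571. p̂ − p₀ = -0.114286.
1/(2n) = 0.007143.
Corrected numerator: |-0.114286| − 0.007143 = 0.107143.
Null standard error: √(0.80·0.20/70) = √0.002285714 = 0.047809.
z = (−)0.107143/0.047809 = -2.241.

z = -2.241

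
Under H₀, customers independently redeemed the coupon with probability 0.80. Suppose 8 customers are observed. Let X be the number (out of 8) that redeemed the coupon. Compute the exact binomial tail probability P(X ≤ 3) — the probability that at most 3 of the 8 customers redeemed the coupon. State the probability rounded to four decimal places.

X is binomial with n = 8 and p = 0.80.
P(X ≤ 3) = C(8,0)·0.80^0·0.20^8 + C(8,1)·0.80^1·0.20^7 + C(8,2)·0.80^2·0.20^6 + C(8,3)·0.80^3·0.20^5.
= 0.000003 + 0.000082 + 0.001147 + 0.009175 = 0.0104.

P = 0.0104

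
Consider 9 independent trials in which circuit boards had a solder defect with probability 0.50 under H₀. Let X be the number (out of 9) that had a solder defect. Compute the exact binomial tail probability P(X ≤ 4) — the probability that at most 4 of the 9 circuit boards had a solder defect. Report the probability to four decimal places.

X ~ Binomial(n=9, p=0.50).
P(X ≤ 4) = Σ_{j=0}^{4} C(9,j)·0.50^j·0.50^{9−j}.
= 0.001953 + 0.017578 + 0.070312 + 0.164062 + 0.246094 = 0.5000.

P = 0.5000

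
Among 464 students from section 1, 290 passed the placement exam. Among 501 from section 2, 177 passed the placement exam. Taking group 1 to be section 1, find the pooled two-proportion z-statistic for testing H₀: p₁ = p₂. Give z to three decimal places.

p̂₁ = 290/464 = 0.62500, p̂₂ = 177/501 = 0.35329.
Pooling: p̂ = 467/965 = 0.48394.
Pooled SE = √[0.2497420·0.00415118] ≈ 0.032198.
z = 0.27171/0.032198 = 8.439.

z = 8.439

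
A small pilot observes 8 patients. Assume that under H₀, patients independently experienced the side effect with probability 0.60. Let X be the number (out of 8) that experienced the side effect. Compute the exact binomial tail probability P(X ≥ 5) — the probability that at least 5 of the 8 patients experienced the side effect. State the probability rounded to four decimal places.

P = 0.5941

X is binomial with n = 8 and p = 0.60.
P(X ≥ 5) = C(8,5)·0.60^5·0.40^3 + C(8,6)·0.60^6·0.40^2 + C(8,7)·0.60^7·0.40^1 + C(8,8)·0.60^8·0.40^0.
= 0.278692 + 0.209019 + 0.089580 + 0.016796 = 0.5941.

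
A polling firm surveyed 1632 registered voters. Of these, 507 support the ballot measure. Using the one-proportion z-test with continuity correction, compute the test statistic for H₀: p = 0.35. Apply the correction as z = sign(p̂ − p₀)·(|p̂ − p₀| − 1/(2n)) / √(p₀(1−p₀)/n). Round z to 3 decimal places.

Sample proportion p̂ = 507/1632 = 0.31066. p̂ − p₀ = -0.039338.
Continuity correction 1/(2n) = 1/3264 = 0.000306.
Corrected numerator: |-0.039338| − 0.000306 = 0.039032.
Under H₀, SE = √(p₀(1−p₀)/n) = √(0.35·0.65/1632) = √0.000139400 = 0.011807.
z = (−)0.039032/0.011807 = -3.306.

z = -3.306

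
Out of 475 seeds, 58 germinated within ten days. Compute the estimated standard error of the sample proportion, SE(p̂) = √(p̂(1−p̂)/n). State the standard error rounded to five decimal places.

SE = 0.01502

Sample proportion p̂ = 58/475 = 0.12211.
p̂(1−p̂) = 0.107199.
SE = √(0.107199/475) = √0.000225682 = 0.01502.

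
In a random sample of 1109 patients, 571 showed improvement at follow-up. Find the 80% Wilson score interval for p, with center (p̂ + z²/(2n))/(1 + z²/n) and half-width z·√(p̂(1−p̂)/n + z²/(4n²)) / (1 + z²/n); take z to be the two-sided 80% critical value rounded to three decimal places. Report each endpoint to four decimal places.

p̂ = 571/1109 = 0.51488; z = 1.282, so z² = 1.643524.
Denominator 1 + z²/n = 1 + 1.643524/1109 = 1.001482.
Adjusted center: (0.51488 + z²/(2n))/1.001482 = 0.51486.
Radicand: p̂(1−p̂)/n + z²/(4n²) = 0.000225229 + 0.000000334 = 0.000225563.
Half-width = z·√(radicand)/denom = 1.282·0.015019/1.001482 = 0.01923.
CI: 0.51486 ± 0.01923 = (0.4956, 0.5341).

(0.4956, 0.5341)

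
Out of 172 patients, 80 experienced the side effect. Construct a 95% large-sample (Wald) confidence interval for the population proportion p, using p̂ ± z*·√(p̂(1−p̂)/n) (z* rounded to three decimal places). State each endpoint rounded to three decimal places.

With x = 80 successes in n = 172, p̂ = 0.46512.
Standard error of p̂: √(0.248783/172) = √0.001446414 = 0.038032.
For 95% confidence, z* = 1.960.
Margin of error: 1.960 × 0.038032 = 0.07454.
Interval: 0.46512 ± 0.07454 → (0.391, 0.540).

(0.391, 0.540)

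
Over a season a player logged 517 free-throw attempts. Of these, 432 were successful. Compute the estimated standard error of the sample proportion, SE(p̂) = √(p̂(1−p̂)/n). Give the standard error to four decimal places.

SE = 0.0163

p̂ = 432/517 = 0.83559.
p̂(1−p̂) = 0.137379.
SE = √(0.137379/517) = √0.000265723 = 0.0163.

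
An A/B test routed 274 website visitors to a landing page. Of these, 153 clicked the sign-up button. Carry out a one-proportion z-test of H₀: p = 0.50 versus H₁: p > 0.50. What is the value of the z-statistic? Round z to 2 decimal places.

z = 1.93

p̂ = 153/274 = 0.55839.
SE₀ = √(0.50·0.50/274) = 0.030206.
z = (0.55839 − 0.50)/0.030206 = 0.05839/0.030206 = 1.93.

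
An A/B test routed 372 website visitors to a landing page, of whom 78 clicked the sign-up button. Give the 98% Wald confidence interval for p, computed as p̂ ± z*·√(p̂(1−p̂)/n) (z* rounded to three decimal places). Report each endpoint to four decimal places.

(0.1606, 0.2588)

The sample proportion is 78/372 = 0.20968.
Standard error of p̂: √(0.165713/372) = √0.000445465 = 0.021106.
For 98% confidence, z* = 2.326.
Margin = 2.326·0.021106 = 0.04909.
Interval: 0.20968 ± 0.04909 → (0.1606, 0.2588).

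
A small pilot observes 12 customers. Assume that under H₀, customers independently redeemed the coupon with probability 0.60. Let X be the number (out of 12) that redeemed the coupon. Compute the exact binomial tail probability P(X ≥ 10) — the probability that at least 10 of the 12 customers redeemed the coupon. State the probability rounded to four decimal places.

P = 0.0834

X is binomial with n = 12 and p = 0.60.
P(X ≥ 10) = C(12,10)·0.60^10·0.40^2 + C(12,11)·0.60^11·0.40^1 + C(12,12)·0.60^12·0.40^0.
= 0.063852 + 0.017414 + 0.002177 = 0.0834.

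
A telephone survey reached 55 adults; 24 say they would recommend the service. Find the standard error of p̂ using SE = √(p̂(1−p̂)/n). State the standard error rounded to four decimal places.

Sample proportion p̂ = 24/55 = 0.43636.
p̂(1−p̂) = 0.245950.
Dividing by n and taking the root: √0.004471818 = 0.0669.

SE = 0.0669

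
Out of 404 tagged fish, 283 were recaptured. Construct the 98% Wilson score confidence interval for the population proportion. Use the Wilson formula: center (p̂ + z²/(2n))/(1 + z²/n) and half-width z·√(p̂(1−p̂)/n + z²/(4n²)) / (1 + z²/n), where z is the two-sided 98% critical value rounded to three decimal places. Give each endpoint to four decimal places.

(0.6451, 0.7506)

p̂ = 283/404 = 0.70050; z = 2.326, so z² = 5.410276.
Denominator 1 + z²/n = 1 + 5.410276/404 = 1.013392.
Center = (0.70050 + 0.006696)/1.013392 = 0.69785.
Radicand: p̂(1−p̂)/n + z²/(4n²) = 0.000519311 + 0.000008287 = 0.000527598.
Half-width = 2.326·√0.000527598/1.013392 = 0.05272.
CI: 0.69785 ± 0.05272 = (0.6451, 0.7506).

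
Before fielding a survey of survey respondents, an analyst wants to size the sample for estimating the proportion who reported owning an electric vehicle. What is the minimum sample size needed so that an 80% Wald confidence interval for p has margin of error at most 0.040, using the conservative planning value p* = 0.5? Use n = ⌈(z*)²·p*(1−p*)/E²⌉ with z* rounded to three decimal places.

For 80% confidence, z* = 1.282.
p*(1−p*) = 0.50·0.50 = 0.2500.
Required n before rounding: 1.643524 × 0.2500 / 0.040² = 256.801.
Rounding up, n = 257.

n = 257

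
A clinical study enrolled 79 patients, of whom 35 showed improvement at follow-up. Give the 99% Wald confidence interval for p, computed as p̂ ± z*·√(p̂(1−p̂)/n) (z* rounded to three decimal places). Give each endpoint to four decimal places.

(0.2991, 0.5870)

With x = 35 successes in n = 79, p̂ = 0.44304.
SE(p̂) = √(0.44304·0.55696/79) = 0.055888.
z* = 2.576 at the 99% level.
Margin of error: 2.576 × 0.055888 = 0.14397.
Interval: 0.44304 ± 0.14397 → (0.2991, 0.5870).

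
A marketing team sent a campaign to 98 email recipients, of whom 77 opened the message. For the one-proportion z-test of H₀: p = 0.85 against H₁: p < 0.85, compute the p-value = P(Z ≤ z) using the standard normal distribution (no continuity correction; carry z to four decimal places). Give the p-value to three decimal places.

Sample proportion p̂ = 77/98 = 0.78571.
Under H₀, SE = √(p₀(1−p₀)/n) = √(0.85·0.15/98) = √0.001301020 = 0.036070.
z = (p̂ − p₀)/SE = (77/98 − 0.85)/0.036070 ≈ -1.7823.
p-value = P(Z ≤ z) with z = -1.7823 → 0.037.

p-value = 0.037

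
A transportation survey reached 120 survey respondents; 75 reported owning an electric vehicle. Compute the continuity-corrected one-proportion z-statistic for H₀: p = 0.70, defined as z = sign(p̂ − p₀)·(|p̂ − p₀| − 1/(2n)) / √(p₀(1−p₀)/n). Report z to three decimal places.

z = -1.693

Sample proportion p̂ = 75/120 = 0.62500. p̂ − p₀ = -0.075000.
1/(2n) = 0.004167.
Corrected numerator: |-0.075000| − 0.004167 = 0.070833.
Null standard error: √(0.70·0.30/120) = √0.001750000 = 0.041833.
z = (−)0.070833/0.041833 = -1.693.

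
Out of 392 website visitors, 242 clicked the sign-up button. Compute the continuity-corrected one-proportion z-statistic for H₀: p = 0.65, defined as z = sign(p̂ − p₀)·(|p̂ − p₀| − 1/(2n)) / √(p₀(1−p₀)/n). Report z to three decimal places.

z = -1.302

Sample proportion p̂ = 242/392 = 0.61735. p̂ − p₀ = -0.032653.
1/(2n) = 0.001276.
Corrected numerator: |-0.032653| − 0.001276 = 0.031377.
Under H₀, SE = √(p₀(1−p₀)/n) = √(0.65·0.35/392) = √0.000580357 = 0.024091.
z = −0.031377/0.024091 = -1.302.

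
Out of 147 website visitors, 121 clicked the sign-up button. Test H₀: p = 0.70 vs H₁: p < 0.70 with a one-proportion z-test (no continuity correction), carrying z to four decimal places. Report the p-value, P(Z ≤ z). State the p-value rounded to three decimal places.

With x = 121 successes in n = 147, p̂ = 0.82313.
SE₀ = √(0.70·0.30/147) = 0.037796.
Test statistic (full precision, shown to 4 dp): z = (121/147 − 0.70)/SE₀ ≈ 3.2577.
p-value = P(Z ≤ z) with z = 3.2577 → 0.999.

p-value = 0.999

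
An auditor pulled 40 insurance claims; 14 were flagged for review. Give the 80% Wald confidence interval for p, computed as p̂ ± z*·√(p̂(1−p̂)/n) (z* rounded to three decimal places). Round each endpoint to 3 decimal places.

(0.253, 0.447)

p̂ = 14/40 = 0.35000.
SE = √(p̂(1−p̂)/n) = √(0.227500/40) = 0.075416.
For 80% confidence, z* = 1.282.
Margin = 1.282·0.075416 = 0.09668.
So the interval runs from 0.253 to 0.447.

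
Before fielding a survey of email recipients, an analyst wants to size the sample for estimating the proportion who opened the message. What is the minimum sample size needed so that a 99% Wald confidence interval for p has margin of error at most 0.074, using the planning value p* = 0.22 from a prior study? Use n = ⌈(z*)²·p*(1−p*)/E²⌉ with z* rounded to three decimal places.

The 99% critical value is z* = 2.576.
p*(1−p*) = 0.1716.
Required n before rounding: 6.635776 × 0.1716 / 0.074² = 207.944.
Rounding up, n = 208.

n = 208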